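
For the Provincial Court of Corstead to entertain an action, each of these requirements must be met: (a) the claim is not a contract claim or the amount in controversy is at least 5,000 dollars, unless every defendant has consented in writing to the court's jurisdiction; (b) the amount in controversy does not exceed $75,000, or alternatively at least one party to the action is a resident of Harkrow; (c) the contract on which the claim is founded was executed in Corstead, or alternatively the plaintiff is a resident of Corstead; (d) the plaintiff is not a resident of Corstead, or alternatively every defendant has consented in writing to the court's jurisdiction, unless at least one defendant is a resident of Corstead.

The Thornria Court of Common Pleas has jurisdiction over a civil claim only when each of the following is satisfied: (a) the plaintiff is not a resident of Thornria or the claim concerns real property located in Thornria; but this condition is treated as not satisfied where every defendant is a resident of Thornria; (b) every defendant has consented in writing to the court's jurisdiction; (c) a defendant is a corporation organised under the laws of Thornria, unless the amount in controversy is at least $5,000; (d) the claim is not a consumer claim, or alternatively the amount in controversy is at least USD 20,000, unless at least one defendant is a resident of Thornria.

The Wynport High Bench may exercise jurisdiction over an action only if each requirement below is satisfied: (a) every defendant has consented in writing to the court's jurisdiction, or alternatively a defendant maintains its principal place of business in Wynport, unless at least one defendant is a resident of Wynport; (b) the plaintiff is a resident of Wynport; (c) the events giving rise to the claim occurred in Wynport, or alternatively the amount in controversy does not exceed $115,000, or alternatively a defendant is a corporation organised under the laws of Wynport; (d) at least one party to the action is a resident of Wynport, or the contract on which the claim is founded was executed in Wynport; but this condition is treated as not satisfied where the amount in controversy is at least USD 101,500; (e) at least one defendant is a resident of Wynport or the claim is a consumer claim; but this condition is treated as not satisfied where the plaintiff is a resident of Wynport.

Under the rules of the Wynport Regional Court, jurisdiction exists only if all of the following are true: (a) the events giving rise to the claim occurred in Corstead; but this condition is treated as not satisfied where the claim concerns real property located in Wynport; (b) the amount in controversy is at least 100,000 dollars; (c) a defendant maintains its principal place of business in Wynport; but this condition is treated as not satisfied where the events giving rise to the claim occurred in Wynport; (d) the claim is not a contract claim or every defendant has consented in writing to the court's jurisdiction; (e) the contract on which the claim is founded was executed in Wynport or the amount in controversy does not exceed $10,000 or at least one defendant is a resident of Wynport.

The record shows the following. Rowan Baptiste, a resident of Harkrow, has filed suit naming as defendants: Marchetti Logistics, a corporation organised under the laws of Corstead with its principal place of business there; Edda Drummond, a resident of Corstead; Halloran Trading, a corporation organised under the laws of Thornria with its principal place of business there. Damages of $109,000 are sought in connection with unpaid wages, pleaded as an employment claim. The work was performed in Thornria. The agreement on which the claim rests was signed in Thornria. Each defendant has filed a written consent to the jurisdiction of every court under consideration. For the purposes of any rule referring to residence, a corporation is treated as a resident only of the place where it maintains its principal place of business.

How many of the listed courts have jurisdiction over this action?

The Provincial Court of Corstead:
  (a) The claim is an employment claim, not a contract claim, so this disjunct is met. Condition met.
  (b) Rowan Baptiste resides in Harkrow — that alternative is enough. Met.
  (c) The contract was executed in Thornria, not Corstead; the plaintiff resides in Harkrow, not Corstead — none of the alternatives is met. Fails.
  (d) The plaintiff resides in Harkrow, which is not Corstead, so this disjunct is met. Satisfied.
  → At least one condition fails; no jurisdiction.
The Thornria Court of Common Pleas:
  (a) The plaintiff resides in Harkrow, which is not Thornria, which satisfies one of the alternatives. The exception is not triggered, since the defendants reside as follows — Marchetti Logistics in Corstead, Edda Drummond in Corstead, Halloran Trading in Thornria — not all in Thornria. Satisfied.
  (b) Every defendant has filed written consent. Condition met.
  (c) Halloran Trading is organised under the laws of Thornria. Met.
  (d) The claim is an employment claim, not a consumer claim, so this disjunct is met. Satisfied.
  → The court has jurisdiction.
The Wynport High Bench:
  (a) Every defendant has filed written consent, so one alternative holds. Satisfied.
  (b) The plaintiff resides in Harkrow, not Wynport. Fails.
  (c) The amount in controversy is USD 109,000, within the USD 115,000 ceiling — that alternative is enough. Satisfied.
  (d) No party resides in Wynport; the contract was executed in Thornria, not Wynport — none of the alternatives is met. Not met.
  (e) No defendant resides in Wynport (they reside in Corstead, Corstead, Thornria); the claim is an employment claim, not a consumer claim — no alternative holds. Not met.
  → No jurisdiction.
The Wynport Regional Court:
  (a) The operative events occurred in Thornria, not Corstead. Not satisfied.
  (b) The amount in controversy is USD 109,000, which meets the 100,000 dollars floor. Satisfied.
  (c) The corporate defendant(s) have their principal place of business in Corstead, Thornria, not Wynport. Fails.
  (d) The claim is an employment claim, not a contract claim, so one alternative holds. Condition met.
  (e) The contract was executed in Thornria, not Wynport; the amount in controversy is USD 109,000, above the USD 10,000 ceiling; no defendant resides in Wynport (they reside in Corstead, Corstead, Thornria) — every alternative fails. Condition not met.
  → At least one condition fails; no jurisdiction.
Courts with jurisdiction: the Thornria Court of Common Pleas — 1 in total.

1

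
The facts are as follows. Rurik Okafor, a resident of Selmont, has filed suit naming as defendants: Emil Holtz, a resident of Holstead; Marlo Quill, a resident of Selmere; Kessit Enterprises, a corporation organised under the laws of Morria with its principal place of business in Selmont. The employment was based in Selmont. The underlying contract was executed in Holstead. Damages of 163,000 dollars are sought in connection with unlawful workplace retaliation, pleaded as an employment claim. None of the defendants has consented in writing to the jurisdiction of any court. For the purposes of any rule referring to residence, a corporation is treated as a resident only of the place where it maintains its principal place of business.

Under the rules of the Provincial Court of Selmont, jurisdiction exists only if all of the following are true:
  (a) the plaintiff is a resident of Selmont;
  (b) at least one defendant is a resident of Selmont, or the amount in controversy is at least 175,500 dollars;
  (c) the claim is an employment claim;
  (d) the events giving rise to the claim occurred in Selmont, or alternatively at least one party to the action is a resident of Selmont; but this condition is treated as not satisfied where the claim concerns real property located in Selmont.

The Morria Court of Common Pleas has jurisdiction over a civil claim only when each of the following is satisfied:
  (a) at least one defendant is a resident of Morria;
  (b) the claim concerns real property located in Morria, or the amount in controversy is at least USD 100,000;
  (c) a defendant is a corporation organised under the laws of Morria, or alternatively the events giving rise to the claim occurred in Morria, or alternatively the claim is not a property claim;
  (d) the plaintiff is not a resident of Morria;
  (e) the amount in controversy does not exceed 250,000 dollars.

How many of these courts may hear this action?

The Provincial Court of Selmont:
  (a) The plaintiff resides in Selmont. Condition met.
  (b) Kessit Enterprises resides in Selmont, so this disjunct is met. Satisfied.
  (c) The claim is an employment claim. Condition met.
  (d) The operative events occurred in Selmont, so one alternative holds. And the carve-out is inapplicable — the claim does not concern real property. Met.
  → Jurisdiction lies.
The Morria Court of Common Pleas:
  (a) No defendant resides in Morria (they reside in Holstead, Selmere, Selmont). Not satisfied.
  (b) The amount in controversy is $163,000, which meets the USD 100,000 floor — that alternative is enough. Satisfied.
  (c) Kessit Enterprises is organised under the laws of Morria — that alternative is enough. Met.
  (d) The plaintiff resides in Selmont, which is not Morria. Met.
  (e) The amount in controversy is USD 163,000, within the 250,000 dollars ceiling. Condition met.
  → The court lacks jurisdiction.
Courts with jurisdiction: the Provincial Court of Selmont — 1 in total.

1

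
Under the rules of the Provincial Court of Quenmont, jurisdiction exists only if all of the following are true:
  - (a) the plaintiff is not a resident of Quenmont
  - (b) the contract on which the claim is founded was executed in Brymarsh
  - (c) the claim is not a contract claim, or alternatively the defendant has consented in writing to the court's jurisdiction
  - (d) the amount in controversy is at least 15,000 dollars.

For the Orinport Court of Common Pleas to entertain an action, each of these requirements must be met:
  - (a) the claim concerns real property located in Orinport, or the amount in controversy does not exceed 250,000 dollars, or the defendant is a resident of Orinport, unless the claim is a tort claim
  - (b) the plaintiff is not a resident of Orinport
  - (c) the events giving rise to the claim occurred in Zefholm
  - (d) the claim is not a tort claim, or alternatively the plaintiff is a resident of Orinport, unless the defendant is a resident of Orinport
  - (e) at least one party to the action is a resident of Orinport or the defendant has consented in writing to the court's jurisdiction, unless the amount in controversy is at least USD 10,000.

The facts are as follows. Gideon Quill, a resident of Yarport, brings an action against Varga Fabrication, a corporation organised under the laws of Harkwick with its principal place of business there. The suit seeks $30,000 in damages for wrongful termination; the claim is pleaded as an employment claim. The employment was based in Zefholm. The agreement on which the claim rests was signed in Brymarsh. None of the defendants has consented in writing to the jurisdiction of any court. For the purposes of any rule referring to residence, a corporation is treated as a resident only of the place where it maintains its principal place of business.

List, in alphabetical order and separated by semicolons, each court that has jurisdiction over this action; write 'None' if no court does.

The Provincial Court of Quenmont:
  (a) The plaintiff resides in Yarport, which is not Quenmont. Met.
  (b) The contract was executed in Brymarsh. Satisfied.
  (c) The claim is an employment claim, not a contract claim, so one alternative holds. Met.
  (d) The amount in controversy is USD 30,000, which meets the USD 15,000 floor. Satisfied.
  → All conditions met; jurisdiction exists.
The Orinport Court of Common Pleas:
  (a) The amount in controversy is $30,000, within the $250,000 ceiling, which satisfies one of the alternatives. Met.
  (b) The plaintiff resides in Yarport, which is not Orinport. Condition met.
  (c) The operative events occurred in Zefholm. Satisfied.
  (d) The claim is an employment claim, not a tort claim, which satisfies one of the alternatives. Met.
  (e) No party resides in Orinport; no such written consent has been filed — none of the alternatives is met. The proviso rescues it, though: the amount in controversy is 30,000 dollars, which meets the $10,000 floor. Satisfied.
  → Jurisdiction lies.

the Orinport Court of Common Pleas; the Provincial Court of Quenmont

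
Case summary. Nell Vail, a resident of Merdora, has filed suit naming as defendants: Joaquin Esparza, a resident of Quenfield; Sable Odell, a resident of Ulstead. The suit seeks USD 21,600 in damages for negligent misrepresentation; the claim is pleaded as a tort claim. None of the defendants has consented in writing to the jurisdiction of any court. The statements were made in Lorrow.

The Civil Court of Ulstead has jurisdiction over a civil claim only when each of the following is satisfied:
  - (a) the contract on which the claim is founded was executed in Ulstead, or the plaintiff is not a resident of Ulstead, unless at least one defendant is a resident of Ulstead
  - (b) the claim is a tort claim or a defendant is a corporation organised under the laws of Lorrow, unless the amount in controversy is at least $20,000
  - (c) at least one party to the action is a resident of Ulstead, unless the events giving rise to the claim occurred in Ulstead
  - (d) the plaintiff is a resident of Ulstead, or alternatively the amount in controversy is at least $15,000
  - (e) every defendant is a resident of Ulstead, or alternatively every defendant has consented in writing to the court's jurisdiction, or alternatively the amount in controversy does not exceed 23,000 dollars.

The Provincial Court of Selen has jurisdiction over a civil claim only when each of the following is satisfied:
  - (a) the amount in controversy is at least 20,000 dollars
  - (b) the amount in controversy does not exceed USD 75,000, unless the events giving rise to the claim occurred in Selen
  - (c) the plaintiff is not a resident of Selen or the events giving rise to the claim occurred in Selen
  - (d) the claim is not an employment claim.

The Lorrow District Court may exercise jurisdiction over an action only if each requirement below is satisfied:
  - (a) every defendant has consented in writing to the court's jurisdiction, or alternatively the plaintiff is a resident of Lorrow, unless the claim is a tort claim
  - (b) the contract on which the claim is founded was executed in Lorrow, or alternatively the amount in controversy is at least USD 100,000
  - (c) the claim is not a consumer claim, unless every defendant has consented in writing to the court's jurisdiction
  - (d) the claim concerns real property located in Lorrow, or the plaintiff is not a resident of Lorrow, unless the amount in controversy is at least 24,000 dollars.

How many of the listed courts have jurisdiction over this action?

The Civil Court of Ulstead:
  (a) The plaintiff resides in Merdora, which is not Ulstead, which satisfies one of the alternatives. Condition met.
  (b) The claim is a tort claim, so one alternative holds. Condition met.
  (c) Sable Odell resides in Ulstead. Satisfied.
  (d) The amount in controversy is USD 21,600, which meets the 15,000 dollars floor, so one alternative holds. Met.
  (e) The amount in controversy is USD 21,600, within the $23,000 ceiling, so one alternative holds. Satisfied.
  → Jurisdiction lies.
The Provincial Court of Selen:
  (a) The amount in controversy is 21,600 dollars, which meets the $20,000 floor. Condition met.
  (b) The amount in controversy is 21,600 dollars, within the $75,000 ceiling. Condition met.
  (c) The plaintiff resides in Merdora, which is not Selen, so one alternative holds. Satisfied.
  (d) The claim is a tort claim, not an employment claim. Satisfied.
  → All conditions met; jurisdiction exists.
The Lorrow District Court:
  (a) No such written consent has been filed; the plaintiff resides in Merdora, not Lorrow — none of the alternatives is met. However, the claim is a tort claim, so the 'unless' proviso supplies this condition. Met.
  (b) No contract (and hence no place of execution) is alleged; the amount in controversy is 21,600 dollars, below the $100,000 floor — every alternative fails. Fails.
  (c) The claim is a tort claim, not a consumer claim. Satisfied.
  (d) The plaintiff resides in Merdora, which is not Lorrow, which satisfies one of the alternatives. Condition met.
  → At least one condition fails; no jurisdiction.
Courts with jurisdiction: the Civil Court of Ulstead, the Provincial Court of Selen — 2 in total.

2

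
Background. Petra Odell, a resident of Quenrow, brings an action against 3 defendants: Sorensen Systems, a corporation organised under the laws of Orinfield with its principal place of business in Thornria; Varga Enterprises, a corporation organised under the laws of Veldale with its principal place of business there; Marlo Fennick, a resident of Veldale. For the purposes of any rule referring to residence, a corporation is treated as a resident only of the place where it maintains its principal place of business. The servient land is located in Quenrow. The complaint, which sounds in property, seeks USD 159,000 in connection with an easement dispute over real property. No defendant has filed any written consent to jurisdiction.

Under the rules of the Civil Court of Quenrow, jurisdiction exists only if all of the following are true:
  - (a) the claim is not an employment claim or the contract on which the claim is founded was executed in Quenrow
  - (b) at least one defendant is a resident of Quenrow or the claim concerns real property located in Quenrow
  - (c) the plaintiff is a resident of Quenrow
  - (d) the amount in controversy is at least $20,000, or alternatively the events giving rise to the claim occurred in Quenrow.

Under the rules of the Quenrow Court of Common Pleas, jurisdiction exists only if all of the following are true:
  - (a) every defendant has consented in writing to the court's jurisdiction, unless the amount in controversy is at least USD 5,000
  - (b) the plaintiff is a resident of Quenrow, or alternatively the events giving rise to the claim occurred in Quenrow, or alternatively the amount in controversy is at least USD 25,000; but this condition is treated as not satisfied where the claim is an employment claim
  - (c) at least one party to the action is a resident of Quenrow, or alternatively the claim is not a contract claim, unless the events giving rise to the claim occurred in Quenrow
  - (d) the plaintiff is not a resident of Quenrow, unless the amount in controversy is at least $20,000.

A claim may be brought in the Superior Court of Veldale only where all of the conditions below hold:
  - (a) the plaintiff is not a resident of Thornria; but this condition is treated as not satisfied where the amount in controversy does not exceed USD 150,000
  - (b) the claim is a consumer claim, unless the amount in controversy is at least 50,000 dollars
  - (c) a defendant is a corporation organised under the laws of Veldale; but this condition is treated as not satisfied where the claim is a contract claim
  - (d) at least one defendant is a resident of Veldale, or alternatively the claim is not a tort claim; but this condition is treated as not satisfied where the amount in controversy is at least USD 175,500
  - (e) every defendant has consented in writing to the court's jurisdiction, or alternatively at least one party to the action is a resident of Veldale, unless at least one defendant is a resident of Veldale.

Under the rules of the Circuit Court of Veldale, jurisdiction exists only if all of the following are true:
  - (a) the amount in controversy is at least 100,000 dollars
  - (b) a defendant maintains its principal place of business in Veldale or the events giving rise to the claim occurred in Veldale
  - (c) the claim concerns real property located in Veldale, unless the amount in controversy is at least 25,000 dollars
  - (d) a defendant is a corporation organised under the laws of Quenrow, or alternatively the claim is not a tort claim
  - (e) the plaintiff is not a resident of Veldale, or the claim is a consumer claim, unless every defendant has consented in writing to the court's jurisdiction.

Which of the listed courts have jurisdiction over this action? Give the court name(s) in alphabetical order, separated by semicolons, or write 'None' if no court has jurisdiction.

the Circuit Court of Veldale; the Civil Court of Quenrow; the Quenrow Court of Common Pleas; the Superior Court of Veldale

The Civil Court of Quenrow:
  (a) The claim is a property claim, not an employment claim, so one alternative holds. Satisfied.
  (b) The property lies in Quenrow, so one alternative holds. Met.
  (c) The plaintiff resides in Quenrow. Satisfied.
  (d) The amount in controversy is 159,000 dollars, which meets the USD 20,000 floor, which satisfies one of the alternatives. Satisfied.
  → Jurisdiction lies.
The Quenrow Court of Common Pleas:
  (a) No such written consent has been filed. The proviso rescues it, though: the amount in controversy is USD 159,000, which meets the 5,000 dollars floor. Satisfied.
  (b) The plaintiff resides in Quenrow, which satisfies one of the alternatives. The carve-out does not apply: the claim is a property claim, not an employment claim. Condition met.
  (c) Petra Odell resides in Quenrow, so one alternative holds. Condition met.
  (d) The plaintiff resides in Quenrow. However, the amount in controversy is $159,000, which meets the $20,000 floor, so the 'unless' proviso supplies this condition. Condition met.
  → Jurisdiction lies.
The Superior Court of Veldale:
  (a) The plaintiff resides in Quenrow, which is not Thornria. The carve-out does not apply: the amount in controversy is USD 159,000, above the $150,000 ceiling. Condition met.
  (b) The claim is a property claim, not a consumer claim. However, the amount in controversy is USD 159,000, which meets the $50,000 floor, so the 'unless' proviso supplies this condition. Condition met.
  (c) Varga Enterprises is organised under the laws of Veldale. The carve-out does not apply: the claim is a property claim, not a contract claim. Met.
  (d) Varga Enterprises resides in Veldale — that alternative is enough. The exception is not triggered, since the amount in controversy is USD 159,000, below the USD 175,500 floor. Met.
  (e) Varga Enterprises resides in Veldale, which satisfies one of the alternatives. Satisfied.
  → The court has jurisdiction.
The Circuit Court of Veldale:
  (a) The amount in controversy is USD 159,000, which meets the 100,000 dollars floor. Condition met.
  (b) Varga Enterprises has its principal place of business in Veldale, so one alternative holds. Met.
  (c) The property lies in Quenrow, not Veldale. But the amount in controversy is 159,000 dollars, which meets the 25,000 dollars floor, and the 'unless' clause therefore excuses the requirement. Condition met.
  (d) The claim is a property claim, not a tort claim, so one alternative holds. Met.
  (e) The plaintiff resides in Quenrow, which is not Veldale, which satisfies one of the alternatives. Met.
  → Every requirement is satisfied — jurisdiction.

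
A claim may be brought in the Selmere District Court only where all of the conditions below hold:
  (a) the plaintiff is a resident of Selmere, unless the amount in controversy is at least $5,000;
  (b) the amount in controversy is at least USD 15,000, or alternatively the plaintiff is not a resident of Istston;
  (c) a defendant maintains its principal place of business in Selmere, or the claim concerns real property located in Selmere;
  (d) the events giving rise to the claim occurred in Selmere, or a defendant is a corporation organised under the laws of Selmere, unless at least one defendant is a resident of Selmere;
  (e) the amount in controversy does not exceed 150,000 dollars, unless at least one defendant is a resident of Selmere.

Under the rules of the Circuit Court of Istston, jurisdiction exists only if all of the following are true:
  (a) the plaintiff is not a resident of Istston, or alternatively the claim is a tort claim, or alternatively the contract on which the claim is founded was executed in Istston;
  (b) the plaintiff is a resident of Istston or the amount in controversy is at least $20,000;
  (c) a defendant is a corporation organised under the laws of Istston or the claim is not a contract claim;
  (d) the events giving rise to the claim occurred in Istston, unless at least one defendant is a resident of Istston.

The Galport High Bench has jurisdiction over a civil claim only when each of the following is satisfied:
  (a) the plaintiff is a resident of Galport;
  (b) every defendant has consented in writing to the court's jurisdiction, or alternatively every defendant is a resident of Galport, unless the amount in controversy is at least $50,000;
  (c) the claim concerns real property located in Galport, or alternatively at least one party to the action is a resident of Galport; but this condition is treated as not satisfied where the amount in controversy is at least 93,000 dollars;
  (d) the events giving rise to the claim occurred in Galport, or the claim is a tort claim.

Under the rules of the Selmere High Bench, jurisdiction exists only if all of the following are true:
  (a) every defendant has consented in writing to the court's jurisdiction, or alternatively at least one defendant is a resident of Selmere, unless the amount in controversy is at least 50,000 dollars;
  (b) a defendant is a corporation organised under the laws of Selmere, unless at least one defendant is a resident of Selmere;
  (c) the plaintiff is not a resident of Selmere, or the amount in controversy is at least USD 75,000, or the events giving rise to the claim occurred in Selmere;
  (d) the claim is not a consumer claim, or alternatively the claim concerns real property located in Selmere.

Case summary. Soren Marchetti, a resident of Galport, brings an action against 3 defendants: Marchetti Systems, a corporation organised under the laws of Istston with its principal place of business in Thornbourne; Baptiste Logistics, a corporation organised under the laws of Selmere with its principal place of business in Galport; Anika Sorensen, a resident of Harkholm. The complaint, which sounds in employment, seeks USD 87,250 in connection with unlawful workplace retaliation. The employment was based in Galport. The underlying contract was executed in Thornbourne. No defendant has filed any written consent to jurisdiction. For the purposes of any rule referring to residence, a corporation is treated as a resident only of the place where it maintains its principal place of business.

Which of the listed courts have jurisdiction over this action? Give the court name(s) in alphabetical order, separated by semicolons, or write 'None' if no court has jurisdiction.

the Galport High Bench; the Selmere High Bench

The Selmere District Court:
  (a) The plaintiff resides in Galport, not Selmere. But the amount in controversy is 87,250 dollars, which meets the USD 5,000 floor, and the 'unless' clause therefore excuses the requirement. Met.
  (b) The amount in controversy is 87,250 dollars, which meets the 15,000 dollars floor, which satisfies one of the alternatives. Satisfied.
  (c) The corporate defendant(s) have their principal place of business in Galport, Thornbourne, not Selmere; the claim does not concern real property — every alternative fails. Fails.
  (d) Baptiste Logistics is organised under the laws of Selmere, so one alternative holds. Condition met.
  (e) The amount in controversy is USD 87,250, within the USD 150,000 ceiling. Satisfied.
  → No jurisdiction.
The Circuit Court of Istston:
  (a) The plaintiff resides in Galport, which is not Istston — that alternative is enough. Met.
  (b) The amount in controversy is $87,250, which meets the USD 20,000 floor — that alternative is enough. Satisfied.
  (c) Marchetti Systems is organised under the laws of Istston, so this disjunct is met. Satisfied.
  (d) The operative events occurred in Galport, not Istston. Nor does the 'unless' clause help: no defendant resides in Istston (they reside in Thornbourne, Galport, Harkholm). Not met.
  → The court lacks jurisdiction.
The Galport High Bench:
  (a) The plaintiff resides in Galport. Satisfied.
  (b) No such written consent has been filed; the defendants reside as follows — Marchetti Systems in Thornbourne, Baptiste Logistics in Galport, Anika Sorensen in Harkholm — not all in Galport — no alternative holds. But the amount in controversy is USD 87,250, which meets the USD 50,000 floor, and the 'unless' clause therefore excuses the requirement. Condition met.
  (c) Soren Marchetti resides in Galport, so this disjunct is met. And the carve-out is inapplicable — the amount in controversy is $87,250, below the 93,000 dollars floor. Met.
  (d) The operative events occurred in Galport, so one alternative holds. Met.
  → All conditions met; jurisdiction exists.
The Selmere High Bench:
  (a) No such written consent has been filed; no defendant resides in Selmere (they reside in Thornbourne, Galport, Harkholm) — no alternative holds. The proviso rescues it, though: the amount in controversy is USD 87,250, which meets the USD 50,000 floor. Satisfied.
  (b) Baptiste Logistics is organised under the laws of Selmere. Condition met.
  (c) The plaintiff resides in Galport, which is not Selmere, which satisfies one of the alternatives. Met.
  (d) The claim is an employment claim, not a consumer claim — that alternative is enough. Met.
  → Every requirement is satisfied — jurisdiction.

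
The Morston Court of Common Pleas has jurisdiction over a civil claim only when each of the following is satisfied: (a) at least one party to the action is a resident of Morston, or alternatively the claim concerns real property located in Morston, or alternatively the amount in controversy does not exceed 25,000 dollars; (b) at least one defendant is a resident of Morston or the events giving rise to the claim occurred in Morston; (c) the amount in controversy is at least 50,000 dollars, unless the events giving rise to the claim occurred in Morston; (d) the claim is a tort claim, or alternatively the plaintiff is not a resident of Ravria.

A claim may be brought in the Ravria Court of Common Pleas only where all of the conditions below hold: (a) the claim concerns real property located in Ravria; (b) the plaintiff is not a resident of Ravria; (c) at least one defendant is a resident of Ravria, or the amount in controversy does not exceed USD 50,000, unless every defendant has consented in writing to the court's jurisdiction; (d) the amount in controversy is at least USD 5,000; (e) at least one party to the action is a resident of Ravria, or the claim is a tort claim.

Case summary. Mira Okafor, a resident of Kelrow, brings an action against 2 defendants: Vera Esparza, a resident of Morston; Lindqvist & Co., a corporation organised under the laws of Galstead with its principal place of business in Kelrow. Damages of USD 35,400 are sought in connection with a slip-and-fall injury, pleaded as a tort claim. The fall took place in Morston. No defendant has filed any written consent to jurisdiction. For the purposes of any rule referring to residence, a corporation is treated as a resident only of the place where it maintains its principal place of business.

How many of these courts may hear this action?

1

The Morston Court of Common Pleas:
  (a) Vera Esparza resides in Morston, so this disjunct is met. Satisfied.
  (b) Vera Esparza resides in Morston — that alternative is enough. Satisfied.
  (c) The amount in controversy is 35,400 dollars, below the $50,000 floor. However, the operative events occurred in Morston, so the 'unless' proviso supplies this condition. Met.
  (d) The claim is a tort claim, so one alternative holds. Condition met.
  → Jurisdiction lies.
The Ravria Court of Common Pleas:
  (a) The claim does not concern real property. Condition not met.
  (b) The plaintiff resides in Kelrow, which is not Ravria. Met.
  (c) The amount in controversy is 35,400 dollars, within the 50,000 dollars ceiling — that alternative is enough. Satisfied.
  (d) The amount in controversy is USD 35,400, which meets the USD 5,000 floor. Met.
  (e) The claim is a tort claim, which satisfies one of the alternatives. Satisfied.
  → At least one condition fails; no jurisdiction.
Courts with jurisdiction: the Morston Court of Common Pleas — 1 in total.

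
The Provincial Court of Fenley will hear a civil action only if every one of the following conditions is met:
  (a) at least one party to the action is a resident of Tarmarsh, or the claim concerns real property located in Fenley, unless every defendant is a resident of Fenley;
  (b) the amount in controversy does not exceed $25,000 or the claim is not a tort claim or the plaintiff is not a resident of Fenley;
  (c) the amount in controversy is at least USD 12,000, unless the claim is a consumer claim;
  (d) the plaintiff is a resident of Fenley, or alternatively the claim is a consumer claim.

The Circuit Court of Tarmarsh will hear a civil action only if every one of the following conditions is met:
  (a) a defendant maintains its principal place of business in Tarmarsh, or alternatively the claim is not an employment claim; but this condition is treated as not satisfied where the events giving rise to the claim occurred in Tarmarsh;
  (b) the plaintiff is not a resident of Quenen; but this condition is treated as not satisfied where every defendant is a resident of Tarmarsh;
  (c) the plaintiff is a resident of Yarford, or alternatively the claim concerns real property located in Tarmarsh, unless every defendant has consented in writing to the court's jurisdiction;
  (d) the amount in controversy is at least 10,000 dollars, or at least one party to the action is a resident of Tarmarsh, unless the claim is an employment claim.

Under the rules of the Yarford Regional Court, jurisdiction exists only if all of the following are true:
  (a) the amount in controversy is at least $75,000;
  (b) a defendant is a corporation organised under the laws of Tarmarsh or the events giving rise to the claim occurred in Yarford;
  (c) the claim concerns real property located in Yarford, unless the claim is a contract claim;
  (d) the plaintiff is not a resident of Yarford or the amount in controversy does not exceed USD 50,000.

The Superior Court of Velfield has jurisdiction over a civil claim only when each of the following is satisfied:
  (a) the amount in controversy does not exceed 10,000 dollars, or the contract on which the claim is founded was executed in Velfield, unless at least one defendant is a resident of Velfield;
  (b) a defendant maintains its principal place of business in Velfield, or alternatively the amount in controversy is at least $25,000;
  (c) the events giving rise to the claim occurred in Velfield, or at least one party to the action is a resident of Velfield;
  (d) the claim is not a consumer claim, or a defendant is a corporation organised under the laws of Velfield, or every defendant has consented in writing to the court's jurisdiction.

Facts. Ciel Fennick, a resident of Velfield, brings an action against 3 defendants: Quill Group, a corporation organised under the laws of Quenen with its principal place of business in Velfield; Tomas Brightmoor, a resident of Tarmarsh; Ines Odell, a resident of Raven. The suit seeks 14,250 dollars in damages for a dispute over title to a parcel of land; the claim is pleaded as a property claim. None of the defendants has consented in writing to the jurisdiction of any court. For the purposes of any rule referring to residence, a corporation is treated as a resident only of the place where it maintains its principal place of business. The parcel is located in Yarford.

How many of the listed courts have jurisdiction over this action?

The Provincial Court of Fenley:
  (a) Tomas Brightmoor resides in Tarmarsh — that alternative is enough. Satisfied.
  (b) The amount in controversy is 14,250 dollars, within the $25,000 ceiling, which satisfies one of the alternatives. Met.
  (c) The amount in controversy is USD 14,250, which meets the $12,000 floor. Condition met.
  (d) The plaintiff resides in Velfield, not Fenley; the claim is a property claim, not a consumer claim — none of the alternatives is met. Condition not met.
  → Not every requirement is met — no jurisdiction.
The Circuit Court of Tarmarsh:
  (a) The claim is a property claim, not an employment claim — that alternative is enough. The exception is not triggered, since the operative events occurred in Yarford, not Tarmarsh. Condition met.
  (b) The plaintiff resides in Velfield, which is not Quenen. And the carve-out is inapplicable — the defendants reside as follows — Quill Group in Velfield, Tomas Brightmoor in Tarmarsh, Ines Odell in Raven — not all in Tarmarsh. Met.
  (c) The plaintiff resides in Velfield, not Yarford; the property lies in Yarford, not Tarmarsh — none of the alternatives is met. And no such written consent has been filed, so the proviso does not save it. Not met.
  (d) The amount in controversy is $14,250, which meets the $10,000 floor — that alternative is enough. Condition met.
  → Not every requirement is met — no jurisdiction.
The Yarford Regional Court:
  (a) The amount in controversy is $14,250, below the $75,000 floor. Not satisfied.
  (b) The operative events occurred in Yarford, which satisfies one of the alternatives. Satisfied.
  (c) The property lies in Yarford. Met.
  (d) The plaintiff resides in Velfield, which is not Yarford, so one alternative holds. Condition met.
  → Not every requirement is met — no jurisdiction.
The Superior Court of Velfield:
  (a) The amount in controversy is 14,250 dollars, above the 10,000 dollars ceiling; no contract (and hence no place of execution) is alleged — no alternative holds. However, Quill Group resides in Velfield, so the 'unless' proviso supplies this condition. Condition met.
  (b) Quill Group has its principal place of business in Velfield — that alternative is enough. Satisfied.
  (c) Ciel Fennick resides in Velfield, which satisfies one of the alternatives. Condition met.
  (d) The claim is a property claim, not a consumer claim, which satisfies one of the alternatives. Condition met.
  → The court has jurisdiction.
Courts with jurisdiction: the Superior Court of Velfield — 1 in total.

1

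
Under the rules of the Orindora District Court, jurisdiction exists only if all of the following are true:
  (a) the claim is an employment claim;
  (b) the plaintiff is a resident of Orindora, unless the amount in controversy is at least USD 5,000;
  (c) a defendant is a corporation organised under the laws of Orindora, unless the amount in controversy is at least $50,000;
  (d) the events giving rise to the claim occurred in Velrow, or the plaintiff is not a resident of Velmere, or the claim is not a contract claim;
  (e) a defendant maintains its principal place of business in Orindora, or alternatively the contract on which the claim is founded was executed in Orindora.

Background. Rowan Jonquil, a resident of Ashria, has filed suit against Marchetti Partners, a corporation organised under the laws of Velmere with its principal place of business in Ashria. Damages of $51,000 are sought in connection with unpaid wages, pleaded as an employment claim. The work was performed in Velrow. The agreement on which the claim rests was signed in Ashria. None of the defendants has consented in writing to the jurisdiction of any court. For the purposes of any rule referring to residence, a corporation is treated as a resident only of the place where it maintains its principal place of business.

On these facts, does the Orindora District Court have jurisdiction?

No

The Orindora District Court:
  (a) The claim is an employment claim. Met.
  (b) The plaintiff resides in Ashria, not Orindora. However, the amount in controversy is USD 51,000, which meets the USD 5,000 floor, so the 'unless' proviso supplies this condition. Satisfied.
  (c) The corporate defendant(s) are organised in Velmere, not Orindora. The proviso rescues it, though: the amount in controversy is $51,000, which meets the $50,000 floor. Condition met.
  (d) The operative events occurred in Velrow, so one alternative holds. Condition met.
  (e) The corporate defendant(s) have their principal place of business in Ashria, not Orindora; the contract was executed in Ashria, not Orindora — every alternative fails. Fails.
  → Not every requirement is met — no jurisdiction.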